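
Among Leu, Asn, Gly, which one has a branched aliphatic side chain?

V, L, and I make up the branched-chain aliphatic group.
Of the listed options, only Leu belongs to this group.

Leu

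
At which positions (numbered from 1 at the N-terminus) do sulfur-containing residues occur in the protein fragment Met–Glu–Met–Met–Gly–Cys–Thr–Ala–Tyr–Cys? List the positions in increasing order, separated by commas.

1, 3, 4, 6, 10

Only Cys (C) and Met (M) have a sulfur atom in the side chain.
Matching residues: Met1, Met3, Met4, Cys6, Cys10.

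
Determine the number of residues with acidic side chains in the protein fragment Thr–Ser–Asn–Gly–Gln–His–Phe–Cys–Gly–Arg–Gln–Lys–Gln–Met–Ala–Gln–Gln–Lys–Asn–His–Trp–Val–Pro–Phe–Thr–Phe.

The acidic residues are Asp (D) and Glu (E), whose side chains end in a carboxylate group.
None of the 26 residues belong to this group.

0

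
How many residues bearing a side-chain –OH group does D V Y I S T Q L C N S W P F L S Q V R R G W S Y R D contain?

7

Serine (S), threonine (T), and tyrosine (Y) each carry a hydroxyl group on the side chain.
Matching residues: Y3, S5, T6, S11, S16, S23, Y24.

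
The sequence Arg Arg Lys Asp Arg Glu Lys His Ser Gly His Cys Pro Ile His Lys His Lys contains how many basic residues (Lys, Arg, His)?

11

Matching residues: Arg1, Arg2, Lys3, Arg5, Lys7, His8, His11, His15, Lys16, His17, Lys18.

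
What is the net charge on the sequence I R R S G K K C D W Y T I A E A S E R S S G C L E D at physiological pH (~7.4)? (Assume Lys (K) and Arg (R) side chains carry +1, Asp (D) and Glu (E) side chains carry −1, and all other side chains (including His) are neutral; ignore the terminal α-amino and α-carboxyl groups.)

Positive (K, R): R2, R3, K6, K7, R19 → +5.
Negative (D, E): D9, E15, E18, E25, D26 → −5.
Net charge = (+5) + (−5) = 0.

0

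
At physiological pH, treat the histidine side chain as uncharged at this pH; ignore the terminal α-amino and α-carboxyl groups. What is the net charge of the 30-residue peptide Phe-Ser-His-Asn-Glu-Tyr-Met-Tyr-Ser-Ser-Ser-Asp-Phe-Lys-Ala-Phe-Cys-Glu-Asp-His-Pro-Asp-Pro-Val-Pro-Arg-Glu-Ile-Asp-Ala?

Near pH 7.4, K and R contribute +1 each, D and E contribute −1 each, and every other side chain (His included, as stated) is uncharged.
Positive (K, R): Lys14, Arg26 → +2.
Negative (D, E): Glu5, Asp12, Glu18, Asp19, Asp22, Glu27, Asp29 → −7.
Net charge = (+2) + (−7) = −5.

-5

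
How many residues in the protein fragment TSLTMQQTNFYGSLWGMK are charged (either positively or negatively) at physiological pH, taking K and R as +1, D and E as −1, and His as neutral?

1

Charged side chains at pH ~7.4: K, R (positive); D, E (negative).
Matching residues: K18.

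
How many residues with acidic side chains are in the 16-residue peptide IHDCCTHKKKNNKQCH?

Only D (aspartate) and E (glutamate) carry a side-chain carboxylic acid.
Matching residues: D3.

1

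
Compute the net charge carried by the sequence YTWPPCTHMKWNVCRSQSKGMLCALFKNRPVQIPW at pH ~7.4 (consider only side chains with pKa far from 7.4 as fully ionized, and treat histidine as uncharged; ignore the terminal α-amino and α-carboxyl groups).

The side chains ionized at physiological pH are Lys/Arg (+1) and Asp/Glu (−1); with His treated as neutral, nothing else contributes.
Positive (K, R): K10, R15, K19, K27, R29 → +5.
Negative (D, E): none → −0.
Net charge = (+5) + (−0) = +5.

+5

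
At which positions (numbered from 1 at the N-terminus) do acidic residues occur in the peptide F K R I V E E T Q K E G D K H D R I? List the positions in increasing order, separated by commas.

6, 7, 11, 13, 16

Aspartate (D) and glutamate (E) have carboxylic-acid side chains and are the acidic amino acids.
Matching residues: E6, E7, E11, D13, D16.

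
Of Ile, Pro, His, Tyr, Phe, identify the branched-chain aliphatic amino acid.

Ile

Valine (V), leucine (L), and isoleucine (I) are the branched-chain amino acids.
Of the listed options, only Ile belongs to this group.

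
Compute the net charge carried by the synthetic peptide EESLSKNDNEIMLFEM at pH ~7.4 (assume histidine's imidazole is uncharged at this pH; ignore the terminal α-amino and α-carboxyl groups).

The side chains ionized at physiological pH are Lys/Arg (+1) and Asp/Glu (−1); with His treated as neutral, nothing else contributes.
Positive (K, R): K6 → +1.
Negative (D, E): E1, E2, D8, E10, E15 → −5.
Net charge = (+1) + (−5) = −4.

-4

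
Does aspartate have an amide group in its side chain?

No

Only N (asparagine) and Q (glutamine) carry a side-chain carboxamide.
Aspartate is not in this group.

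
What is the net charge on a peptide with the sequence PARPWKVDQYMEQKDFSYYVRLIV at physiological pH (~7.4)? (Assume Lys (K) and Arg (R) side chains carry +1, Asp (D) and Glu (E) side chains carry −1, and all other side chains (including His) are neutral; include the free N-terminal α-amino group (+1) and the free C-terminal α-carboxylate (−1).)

+1

Positive (K, R): R3, K6, K14, R21 → +4.
Negative (D, E): D8, E12, D15 → −3.
The N-terminus (+1) and C-terminus (−1) cancel.
Net charge = (+4) + (−3) = +1.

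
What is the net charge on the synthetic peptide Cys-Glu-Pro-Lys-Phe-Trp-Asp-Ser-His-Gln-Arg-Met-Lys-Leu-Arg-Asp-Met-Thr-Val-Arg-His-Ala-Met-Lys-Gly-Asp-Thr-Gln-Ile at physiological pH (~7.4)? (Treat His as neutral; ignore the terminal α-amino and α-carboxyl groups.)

+2

The side chains ionized at physiological pH are Lys/Arg (+1) and Asp/Glu (−1); with His treated as neutral, nothing else contributes.
Positive (K, R): Lys4, Arg11, Lys13, Arg15, Arg20, Lys24 → +6.
Negative (D, E): Glu2, Asp7, Asp16, Asp26 → −4.
Net charge = (+6) + (−4) = +2.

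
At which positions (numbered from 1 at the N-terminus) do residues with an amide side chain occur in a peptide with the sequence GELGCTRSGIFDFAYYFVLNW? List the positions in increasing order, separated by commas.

Only N (asparagine) and Q (glutamine) carry a side-chain carboxamide.
Matching residues: N20.

20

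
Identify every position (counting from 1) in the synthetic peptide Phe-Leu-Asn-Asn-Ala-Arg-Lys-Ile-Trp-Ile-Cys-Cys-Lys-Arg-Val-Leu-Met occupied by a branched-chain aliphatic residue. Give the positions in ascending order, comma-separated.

2, 8, 10, 15, 16

Valine (V), leucine (L), and isoleucine (I) are the branched-chain amino acids.
Matching residues: Leu2, Ile8, Ile10, Val15, Leu16.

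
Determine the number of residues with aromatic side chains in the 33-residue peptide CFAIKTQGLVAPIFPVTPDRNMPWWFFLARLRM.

6

F, W, and Y each carry an aromatic ring on the side chain.
Matching residues: F2, F14, W24, W25, F26, F27.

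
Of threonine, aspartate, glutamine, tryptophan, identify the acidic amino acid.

Aspartate (D) and glutamate (E) have carboxylic-acid side chains and are the acidic amino acids.
Of the listed options, only aspartate belongs to this group.

aspartate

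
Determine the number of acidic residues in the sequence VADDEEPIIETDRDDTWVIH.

Only D (aspartate) and E (glutamate) carry a side-chain carboxylic acid.
Matching residues: D3, D4, E5, E6, E10, D12, D14, D15.

8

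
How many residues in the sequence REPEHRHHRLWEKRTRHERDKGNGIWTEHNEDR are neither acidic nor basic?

11

Acidic: D, E. Basic: K, R, H. All other residues are neither.
Matching residues: P3, L10, W11, T15, G22, N23, G24, I25, W26, T27, N30.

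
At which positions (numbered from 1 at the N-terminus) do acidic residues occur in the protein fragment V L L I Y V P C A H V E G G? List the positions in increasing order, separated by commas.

12

Only D (aspartate) and E (glutamate) carry a side-chain carboxylic acid.
Matching residues: E12.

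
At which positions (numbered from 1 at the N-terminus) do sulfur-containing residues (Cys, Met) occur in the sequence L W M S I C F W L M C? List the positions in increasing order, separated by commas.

3, 6, 10, 11

Matching residues: M3, C6, M10, C11.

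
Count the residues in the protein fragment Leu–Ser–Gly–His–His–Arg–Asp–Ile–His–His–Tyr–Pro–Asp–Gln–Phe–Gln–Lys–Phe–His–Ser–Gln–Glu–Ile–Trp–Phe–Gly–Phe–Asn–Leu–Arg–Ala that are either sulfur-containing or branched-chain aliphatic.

Sulfur-containing: C, M. Branched-chain aliphatic: I, L, V.
Sulfur-containing residues here: none (0).
Branched-chain aliphatic residues here: Leu1, Ile8, Ile23, Leu29 (4).
The two groups share no amino acid, so total = 0 + 4 = 4.

4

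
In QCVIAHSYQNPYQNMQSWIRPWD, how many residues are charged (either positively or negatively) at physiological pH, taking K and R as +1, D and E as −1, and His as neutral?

2

Charged side chains at pH ~7.4: K, R (positive); D, E (negative).
Matching residues: R20, D23.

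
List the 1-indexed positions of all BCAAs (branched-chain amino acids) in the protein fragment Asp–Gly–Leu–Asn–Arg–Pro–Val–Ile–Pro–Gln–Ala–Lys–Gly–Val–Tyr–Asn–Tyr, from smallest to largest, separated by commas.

V, L, and I make up the branched-chain aliphatic group.
Matching residues: Leu3, Val7, Ile8, Val14.

3, 7, 8, 14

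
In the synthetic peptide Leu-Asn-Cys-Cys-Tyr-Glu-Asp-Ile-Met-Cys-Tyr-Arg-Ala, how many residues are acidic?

The acidic residues are Asp (D) and Glu (E), whose side chains end in a carboxylate group.
Matching residues: Glu6, Asp7.

2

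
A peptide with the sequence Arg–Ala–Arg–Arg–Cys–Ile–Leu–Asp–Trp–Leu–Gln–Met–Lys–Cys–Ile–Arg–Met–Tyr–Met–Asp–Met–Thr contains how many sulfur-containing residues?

Cysteine (C, thiol) and methionine (M, thioether) are the two sulfur-containing amino acids.
Matching residues: Cys5, Met12, Cys14, Met17, Met19, Met21.

6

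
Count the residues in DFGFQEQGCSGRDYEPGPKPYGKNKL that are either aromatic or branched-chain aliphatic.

Aromatic: F, W, Y. Branched-chain aliphatic: I, L, V.
Aromatic residues here: F2, F4, Y14, Y21 (4).
Branched-chain aliphatic residues here: L26 (1).
The two groups share no amino acid, so total = 4 + 1 = 5.

5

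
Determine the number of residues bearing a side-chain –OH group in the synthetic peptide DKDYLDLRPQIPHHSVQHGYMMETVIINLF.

4

S, T, and Y are the three residues with a side-chain hydroxyl.
Matching residues: Y4, S15, Y20, T24.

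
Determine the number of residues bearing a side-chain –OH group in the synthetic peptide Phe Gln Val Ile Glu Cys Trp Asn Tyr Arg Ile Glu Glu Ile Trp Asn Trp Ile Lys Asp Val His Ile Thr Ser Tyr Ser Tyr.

6

Serine (S), threonine (T), and tyrosine (Y) each carry a hydroxyl group on the side chain.
Matching residues: Tyr9, Thr24, Ser25, Tyr26, Ser27, Tyr28.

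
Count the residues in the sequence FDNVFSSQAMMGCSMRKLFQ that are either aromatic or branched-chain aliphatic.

5

Aromatic: F, W, Y. Branched-chain aliphatic: I, L, V.
Aromatic residues here: F1, F5, F19 (3).
Branched-chain aliphatic residues here: V4, L18 (2).
The two groups share no amino acid, so total = 3 + 2 = 5.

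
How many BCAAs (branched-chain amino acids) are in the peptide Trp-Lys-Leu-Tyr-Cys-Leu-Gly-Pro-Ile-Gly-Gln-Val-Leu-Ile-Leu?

7

The BCAAs are Val, Leu, and Ile — aliphatic side chains with a branch point.
Matching residues: Leu3, Leu6, Ile9, Val12, Leu13, Ile14, Leu15.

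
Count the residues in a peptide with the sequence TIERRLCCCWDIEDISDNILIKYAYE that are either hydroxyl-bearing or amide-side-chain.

5

Hydroxyl-bearing: S, T, Y. Amide-side-chain: N, Q.
Hydroxyl-bearing residues here: T1, S16, Y23, Y25 (4).
Amide-side-chain residues here: N18 (1).
The two groups share no amino acid, so total = 4 + 1 = 5.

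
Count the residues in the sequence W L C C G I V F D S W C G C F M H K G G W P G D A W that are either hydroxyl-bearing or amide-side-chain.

1

Hydroxyl-bearing: S, T, Y. Amide-side-chain: N, Q.
Hydroxyl-bearing residues here: S10 (1).
Amide-side-chain residues here: none (0).
The two groups share no amino acid, so total = 1 + 0 = 1.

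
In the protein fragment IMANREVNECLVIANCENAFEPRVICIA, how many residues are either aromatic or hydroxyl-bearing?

1

Aromatic: F, W, Y. Hydroxyl-bearing: S, T, Y.
Aromatic residues here: F20 (1).
Hydroxyl-bearing residues here: none (0).
(Y belongs to both groups, but none appear in this sequence.) Total = 1 + 0 = 1.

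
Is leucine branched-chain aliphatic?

The BCAAs are Val, Leu, and Ile — aliphatic side chains with a branch point.
Leucine is in this group.

Yes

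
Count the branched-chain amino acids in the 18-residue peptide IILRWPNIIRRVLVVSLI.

Valine (V), leucine (L), and isoleucine (I) are the branched-chain amino acids.
Matching residues: I1, I2, L3, I8, I9, V12, L13, V14, V15, L17, I18.

11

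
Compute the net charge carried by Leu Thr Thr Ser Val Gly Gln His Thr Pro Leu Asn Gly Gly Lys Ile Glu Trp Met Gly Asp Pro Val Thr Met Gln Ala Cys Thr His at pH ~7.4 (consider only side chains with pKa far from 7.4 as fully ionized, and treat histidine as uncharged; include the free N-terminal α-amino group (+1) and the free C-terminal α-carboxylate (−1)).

-1

At pH ~7.4 the Lys and Arg side chains are protonated (+1), the Asp and Glu side chains are deprotonated (−1), and with His taken as neutral all other side chains carry no charge.
Positive (K, R): Lys15 → +1.
Negative (D, E): Glu17, Asp21 → −2.
The N-terminus (+1) and C-terminus (−1) cancel.
Net charge = (+1) + (−2) = −1.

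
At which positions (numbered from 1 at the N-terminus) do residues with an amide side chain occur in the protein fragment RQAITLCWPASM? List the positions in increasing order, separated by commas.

Asparagine (N) and glutamine (Q) have uncharged amide side chains.
Matching residues: Q2.

2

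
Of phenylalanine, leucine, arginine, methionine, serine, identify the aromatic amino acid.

The aromatic amino acids are Phe (F, benzyl), Trp (W, indole), and Tyr (Y, phenol).
Of the listed options, only phenylalanine belongs to this group.

phenylalanine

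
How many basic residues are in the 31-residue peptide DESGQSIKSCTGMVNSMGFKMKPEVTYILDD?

The basic amino acids are Lys (K), Arg (R), and His (H).
Matching residues: K8, K20, K22.

3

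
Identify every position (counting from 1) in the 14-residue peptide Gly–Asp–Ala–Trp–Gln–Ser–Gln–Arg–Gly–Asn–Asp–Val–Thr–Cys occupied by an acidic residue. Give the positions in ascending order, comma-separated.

Matching residues: Asp2, Asp11.

2, 11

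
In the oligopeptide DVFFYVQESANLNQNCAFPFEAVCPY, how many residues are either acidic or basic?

3

Acidic: D, E. Basic: H, K, R.
Acidic residues here: D1, E8, E21 (3).
Basic residues here: none (0).
The two groups share no amino acid, so total = 3 + 0 = 3.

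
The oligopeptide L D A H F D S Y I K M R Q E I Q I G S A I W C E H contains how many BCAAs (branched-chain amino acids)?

V, L, and I make up the branched-chain aliphatic group.
Matching residues: L1, I9, I15, I17, I21.

5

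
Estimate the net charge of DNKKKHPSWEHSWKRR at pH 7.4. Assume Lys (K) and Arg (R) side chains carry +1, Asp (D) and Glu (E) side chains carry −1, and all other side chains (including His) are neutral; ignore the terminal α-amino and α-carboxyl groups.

Positive (K, R): K3, K4, K5, K14, R15, R16 → +6.
Negative (D, E): D1, E10 → −2.
Net charge = (+6) + (−2) = +4.

+4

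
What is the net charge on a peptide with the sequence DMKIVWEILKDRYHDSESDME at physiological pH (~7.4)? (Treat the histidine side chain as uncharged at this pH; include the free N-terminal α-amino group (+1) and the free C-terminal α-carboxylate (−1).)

-4

At pH ~7.4 the Lys and Arg side chains are protonated (+1), the Asp and Glu side chains are deprotonated (−1), and with His taken as neutral all other side chains carry no charge.
Positive (K, R): K3, K10, R12 → +3.
Negative (D, E): D1, E7, D11, D15, E17, D19, E21 → −7.
The N-terminus (+1) and C-terminus (−1) cancel.
Net charge = (+3) + (−7) = −4.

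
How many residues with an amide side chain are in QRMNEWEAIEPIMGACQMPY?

Only N (asparagine) and Q (glutamine) carry a side-chain carboxamide.
Matching residues: Q1, N4, Q17.

3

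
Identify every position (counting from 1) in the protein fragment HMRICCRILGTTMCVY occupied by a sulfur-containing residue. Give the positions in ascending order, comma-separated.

Only Cys (C) and Met (M) have a sulfur atom in the side chain.
Matching residues: M2, C5, C6, M13, C14.

2, 5, 6, 13, 14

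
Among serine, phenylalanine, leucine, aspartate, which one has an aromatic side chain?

phenylalanine

The aromatic amino acids are Phe (F, benzyl), Trp (W, indole), and Tyr (Y, phenol).
Of the listed options, only phenylalanine belongs to this group.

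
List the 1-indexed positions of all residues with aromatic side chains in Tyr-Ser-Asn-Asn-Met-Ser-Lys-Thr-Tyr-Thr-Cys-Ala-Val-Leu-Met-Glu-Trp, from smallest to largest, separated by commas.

F, W, and Y each carry an aromatic ring on the side chain.
Matching residues: Tyr1, Tyr9, Trp17.

1, 9, 17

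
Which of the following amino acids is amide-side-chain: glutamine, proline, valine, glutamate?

Only N (asparagine) and Q (glutamine) carry a side-chain carboxamide.
Of the listed options, only glutamine belongs to this group.

glutamine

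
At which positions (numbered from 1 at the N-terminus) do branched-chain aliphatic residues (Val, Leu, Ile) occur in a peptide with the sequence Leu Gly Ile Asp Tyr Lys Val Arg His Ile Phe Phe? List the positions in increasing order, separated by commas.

Matching residues: Leu1, Ile3, Val7, Ile10.

1, 3, 7, 10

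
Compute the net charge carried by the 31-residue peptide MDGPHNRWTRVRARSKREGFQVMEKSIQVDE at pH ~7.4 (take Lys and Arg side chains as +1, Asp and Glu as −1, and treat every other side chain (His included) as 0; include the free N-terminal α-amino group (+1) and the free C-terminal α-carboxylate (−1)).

Positive (K, R): R7, R10, R12, R14, K16, R17, K25 → +7.
Negative (D, E): D2, E18, E24, D30, E31 → −5.
The N-terminus (+1) and C-terminus (−1) cancel.
Net charge = (+7) + (−5) = +2.

+2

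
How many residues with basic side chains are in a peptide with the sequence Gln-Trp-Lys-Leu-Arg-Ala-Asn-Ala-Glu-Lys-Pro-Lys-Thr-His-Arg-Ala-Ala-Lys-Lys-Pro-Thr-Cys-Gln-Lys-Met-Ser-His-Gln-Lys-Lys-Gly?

12

K, R, and H are the three residues with basic side chains (ε-amine, guanidinium, and imidazole respectively).
Matching residues: Lys3, Arg5, Lys10, Lys12, His14, Arg15, Lys18, Lys19, Lys24, His27, Lys29, Lys30.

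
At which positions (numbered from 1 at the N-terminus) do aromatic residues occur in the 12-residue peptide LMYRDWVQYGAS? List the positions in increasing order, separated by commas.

The aromatic amino acids are Phe (F, benzyl), Trp (W, indole), and Tyr (Y, phenol).
Matching residues: Y3, W6, Y9.

3, 6, 9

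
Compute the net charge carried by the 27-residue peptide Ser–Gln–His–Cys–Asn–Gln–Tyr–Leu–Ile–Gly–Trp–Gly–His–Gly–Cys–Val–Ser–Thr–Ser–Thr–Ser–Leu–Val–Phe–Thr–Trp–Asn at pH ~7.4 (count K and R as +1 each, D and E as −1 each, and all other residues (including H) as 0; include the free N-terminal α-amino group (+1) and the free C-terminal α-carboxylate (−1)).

0

Positive (K, R): none → +0.
Negative (D, E): none → −0.
The N-terminus (+1) and C-terminus (−1) cancel.
Net charge = (+0) + (−0) = 0.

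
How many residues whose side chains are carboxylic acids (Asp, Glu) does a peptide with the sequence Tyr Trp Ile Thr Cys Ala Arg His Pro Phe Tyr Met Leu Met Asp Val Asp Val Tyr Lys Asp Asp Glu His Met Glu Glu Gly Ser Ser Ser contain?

7

Matching residues: Asp15, Asp17, Asp21, Asp22, Glu23, Glu26, Glu27.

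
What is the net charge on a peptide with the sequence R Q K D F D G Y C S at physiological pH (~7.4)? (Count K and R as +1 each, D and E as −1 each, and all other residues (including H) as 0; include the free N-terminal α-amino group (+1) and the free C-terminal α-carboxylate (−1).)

0

Positive (K, R): R1, K3 → +2.
Negative (D, E): D4, D6 → −2.
The N-terminus (+1) and C-terminus (−1) cancel.
Net charge = (+2) + (−2) = 0.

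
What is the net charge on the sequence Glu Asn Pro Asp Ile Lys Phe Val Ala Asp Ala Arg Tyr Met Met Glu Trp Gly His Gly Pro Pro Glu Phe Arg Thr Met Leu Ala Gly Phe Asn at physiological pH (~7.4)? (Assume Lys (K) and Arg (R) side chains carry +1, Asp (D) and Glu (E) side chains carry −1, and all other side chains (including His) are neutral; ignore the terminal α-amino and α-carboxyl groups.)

Positive (K, R): Lys6, Arg12, Arg25 → +3.
Negative (D, E): Glu1, Asp4, Asp10, Glu16, Glu23 → −5.
Net charge = (+3) + (−5) = −2.

-2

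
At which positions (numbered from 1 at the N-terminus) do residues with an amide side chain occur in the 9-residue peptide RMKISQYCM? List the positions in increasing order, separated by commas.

6

Asparagine (N) and glutamine (Q) have uncharged amide side chains.
Matching residues: Q6.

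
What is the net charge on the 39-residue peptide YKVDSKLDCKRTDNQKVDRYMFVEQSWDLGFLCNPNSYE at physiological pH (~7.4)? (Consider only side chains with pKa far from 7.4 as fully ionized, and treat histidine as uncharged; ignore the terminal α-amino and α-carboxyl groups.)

-1

Near pH 7.4, K and R contribute +1 each, D and E contribute −1 each, and every other side chain (His included, as stated) is uncharged.
Positive (K, R): K2, K6, K10, R11, K16, R19 → +6.
Negative (D, E): D4, D8, D13, D18, E24, D28, E39 → −7.
Net charge = (+6) + (−7) = −1.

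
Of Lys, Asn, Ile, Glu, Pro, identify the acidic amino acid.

Glu

Aspartate (D) and glutamate (E) have carboxylic-acid side chains and are the acidic amino acids.
Of the listed options, only Glu belongs to this group.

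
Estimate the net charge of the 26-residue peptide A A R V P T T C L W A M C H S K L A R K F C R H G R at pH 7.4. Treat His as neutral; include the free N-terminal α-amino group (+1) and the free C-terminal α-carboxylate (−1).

+6

Near pH 7.4, K and R contribute +1 each, D and E contribute −1 each, and every other side chain (His included, as stated) is uncharged.
Positive (K, R): R3, K16, R19, K20, R23, R26 → +6.
Negative (D, E): none → −0.
The N-terminus (+1) and C-terminus (−1) cancel.
Net charge = (+6) + (−0) = +6.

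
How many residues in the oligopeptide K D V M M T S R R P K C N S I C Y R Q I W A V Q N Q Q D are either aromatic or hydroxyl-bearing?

5

Aromatic: F, W, Y. Hydroxyl-bearing: S, T, Y.
Aromatic residues here: Y17, W21 (2).
Hydroxyl-bearing residues here: T6, S7, S14, Y17 (4).
Y is in both groups, so the 1 Y residue must not be double-counted.
Total = 2 + 4 − 1 = 5.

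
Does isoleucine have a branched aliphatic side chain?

The BCAAs are Val, Leu, and Ile — aliphatic side chains with a branch point.
Isoleucine is in this group.

Yes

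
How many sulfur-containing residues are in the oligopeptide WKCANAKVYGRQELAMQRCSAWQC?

Cysteine (C, thiol) and methionine (M, thioether) are the two sulfur-containing amino acids.
Matching residues: C3, M16, C19, C24.

4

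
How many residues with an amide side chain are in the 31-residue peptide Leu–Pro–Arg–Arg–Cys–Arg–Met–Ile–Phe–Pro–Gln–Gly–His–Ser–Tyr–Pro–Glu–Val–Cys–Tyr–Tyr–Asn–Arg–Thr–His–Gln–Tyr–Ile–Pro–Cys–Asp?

3

The amide-side-chain residues are Asn (N) and Gln (Q).
Matching residues: Gln11, Asn22, Gln26.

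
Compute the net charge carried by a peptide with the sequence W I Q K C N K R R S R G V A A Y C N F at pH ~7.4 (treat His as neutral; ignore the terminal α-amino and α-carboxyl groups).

The side chains ionized at physiological pH are Lys/Arg (+1) and Asp/Glu (−1); with His treated as neutral, nothing else contributes.
Positive (K, R): K4, K7, R8, R9, R11 → +5.
Negative (D, E): none → −0.
Net charge = (+5) + (−0) = +5.

+5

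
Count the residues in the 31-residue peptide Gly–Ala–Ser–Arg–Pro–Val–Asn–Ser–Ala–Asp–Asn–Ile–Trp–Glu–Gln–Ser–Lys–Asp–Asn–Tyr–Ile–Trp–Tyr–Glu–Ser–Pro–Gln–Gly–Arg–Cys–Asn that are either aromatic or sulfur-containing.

Aromatic: F, W, Y. Sulfur-containing: C, M.
Aromatic residues here: Trp13, Tyr20, Trp22, Tyr23 (4).
Sulfur-containing residues here: Cys30 (1).
The two groups share no amino acid, so total = 4 + 1 = 5.

5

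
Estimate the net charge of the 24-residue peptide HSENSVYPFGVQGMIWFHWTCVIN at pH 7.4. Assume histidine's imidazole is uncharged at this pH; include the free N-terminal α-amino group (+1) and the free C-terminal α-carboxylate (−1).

At pH ~7.4 the Lys and Arg side chains are protonated (+1), the Asp and Glu side chains are deprotonated (−1), and with His taken as neutral all other side chains carry no charge.
Positive (K, R): none → +0.
Negative (D, E): E3 → −1.
The N-terminus (+1) and C-terminus (−1) cancel.
Net charge = (+0) + (−1) = −1.

-1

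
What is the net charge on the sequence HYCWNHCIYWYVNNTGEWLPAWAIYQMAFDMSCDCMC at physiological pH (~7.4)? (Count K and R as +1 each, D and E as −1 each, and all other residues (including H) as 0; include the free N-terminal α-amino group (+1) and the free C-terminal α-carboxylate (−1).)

Positive (K, R): none → +0.
Negative (D, E): E17, D30, D34 → −3.
The N-terminus (+1) and C-terminus (−1) cancel.
Net charge = (+0) + (−3) = −3.

-3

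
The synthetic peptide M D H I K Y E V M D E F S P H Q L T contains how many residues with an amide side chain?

Only N (asparagine) and Q (glutamine) carry a side-chain carboxamide.
Matching residues: Q16.

1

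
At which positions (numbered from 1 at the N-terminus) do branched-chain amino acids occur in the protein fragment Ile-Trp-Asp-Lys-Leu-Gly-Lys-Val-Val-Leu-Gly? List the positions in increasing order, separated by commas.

1, 5, 8, 9, 10

V, L, and I make up the branched-chain aliphatic group.
Matching residues: Ile1, Leu5, Val8, Val9, Leu10.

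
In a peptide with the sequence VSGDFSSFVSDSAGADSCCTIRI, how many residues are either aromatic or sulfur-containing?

4

Aromatic: F, W, Y. Sulfur-containing: C, M.
Aromatic residues here: F5, F8 (2).
Sulfur-containing residues here: C18, C19 (2).
The two groups share no amino acid, so total = 2 + 2 = 4.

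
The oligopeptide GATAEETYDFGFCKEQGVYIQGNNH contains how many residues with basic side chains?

2

Lysine (K), arginine (R), and histidine (H) have basic, nitrogen-containing side chains.
Matching residues: K14, H25.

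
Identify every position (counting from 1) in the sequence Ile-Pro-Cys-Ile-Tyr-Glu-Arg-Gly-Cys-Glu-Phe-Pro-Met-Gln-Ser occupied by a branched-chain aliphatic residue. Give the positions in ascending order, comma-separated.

1, 4

Matching residues: Ile1, Ile4.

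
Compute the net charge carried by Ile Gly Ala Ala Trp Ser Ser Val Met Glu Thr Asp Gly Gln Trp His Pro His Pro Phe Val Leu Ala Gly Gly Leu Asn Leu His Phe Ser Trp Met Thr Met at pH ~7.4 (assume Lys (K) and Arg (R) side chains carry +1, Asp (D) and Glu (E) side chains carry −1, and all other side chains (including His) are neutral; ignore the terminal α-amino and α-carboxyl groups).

-2

Positive (K, R): none → +0.
Negative (D, E): Glu10, Asp12 → −2.
Net charge = (+0) + (−2) = −2.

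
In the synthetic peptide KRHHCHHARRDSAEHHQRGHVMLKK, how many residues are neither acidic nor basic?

Acidic: D, E. Basic: K, R, H. All other residues are neither.
Matching residues: C5, A8, S12, A13, Q17, G19, V21, M22, L23.

9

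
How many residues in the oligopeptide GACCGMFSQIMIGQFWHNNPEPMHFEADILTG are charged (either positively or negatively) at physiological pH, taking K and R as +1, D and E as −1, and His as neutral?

3

Charged side chains at pH ~7.4: K, R (positive); D, E (negative).
Matching residues: E21, E26, D28.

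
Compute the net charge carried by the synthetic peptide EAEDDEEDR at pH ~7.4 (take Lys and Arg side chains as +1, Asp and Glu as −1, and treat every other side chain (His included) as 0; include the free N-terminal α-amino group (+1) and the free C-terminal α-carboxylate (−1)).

-6

Positive (K, R): R9 → +1.
Negative (D, E): E1, E3, D4, D5, E6, E7, D8 → −7.
The N-terminus (+1) and C-terminus (−1) cancel.
Net charge = (+1) + (−7) = −6.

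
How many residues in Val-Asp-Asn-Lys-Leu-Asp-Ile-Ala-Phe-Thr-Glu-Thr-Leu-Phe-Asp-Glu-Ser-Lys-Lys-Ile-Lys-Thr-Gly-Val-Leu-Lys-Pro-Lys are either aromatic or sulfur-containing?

Aromatic: F, W, Y. Sulfur-containing: C, M.
Aromatic residues here: Phe9, Phe14 (2).
Sulfur-containing residues here: none (0).
The two groups share no amino acid, so total = 2 + 0 = 2.

2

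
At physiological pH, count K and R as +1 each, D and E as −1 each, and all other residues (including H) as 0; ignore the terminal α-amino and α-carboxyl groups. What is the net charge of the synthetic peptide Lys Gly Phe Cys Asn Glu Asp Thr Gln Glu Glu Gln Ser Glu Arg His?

Positive (K, R): Lys1, Arg15 → +2.
Negative (D, E): Glu6, Asp7, Glu10, Glu11, Glu14 → −5.
Net charge = (+2) + (−5) = −3.

-3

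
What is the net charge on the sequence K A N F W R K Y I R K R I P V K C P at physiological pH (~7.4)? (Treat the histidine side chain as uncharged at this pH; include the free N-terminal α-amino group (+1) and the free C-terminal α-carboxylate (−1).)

+7

Near pH 7.4, K and R contribute +1 each, D and E contribute −1 each, and every other side chain (His included, as stated) is uncharged.
Positive (K, R): K1, R6, K7, R10, K11, R12, K16 → +7.
Negative (D, E): none → −0.
The N-terminus (+1) and C-terminus (−1) cancel.
Net charge = (+7) + (−0) = +7.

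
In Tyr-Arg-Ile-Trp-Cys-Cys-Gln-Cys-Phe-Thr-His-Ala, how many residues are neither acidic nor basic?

Acidic: D, E. Basic: K, R, H. All other residues are neither.
Matching residues: Tyr1, Ile3, Trp4, Cys5, Cys6, Gln7, Cys8, Phe9, Thr10, Ala12.

10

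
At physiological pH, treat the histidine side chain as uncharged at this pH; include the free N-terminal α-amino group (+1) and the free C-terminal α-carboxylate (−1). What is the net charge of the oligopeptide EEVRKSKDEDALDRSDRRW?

-1

At pH ~7.4 the Lys and Arg side chains are protonated (+1), the Asp and Glu side chains are deprotonated (−1), and with His taken as neutral all other side chains carry no charge.
Positive (K, R): R4, K5, K7, R14, R17, R18 → +6.
Negative (D, E): E1, E2, D8, E9, D10, D13, D16 → −7.
The N-terminus (+1) and C-terminus (−1) cancel.
Net charge = (+6) + (−7) = −1.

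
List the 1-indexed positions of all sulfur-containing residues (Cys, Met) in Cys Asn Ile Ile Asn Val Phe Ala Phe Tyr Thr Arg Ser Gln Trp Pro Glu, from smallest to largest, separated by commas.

1

Matching residues: Cys1.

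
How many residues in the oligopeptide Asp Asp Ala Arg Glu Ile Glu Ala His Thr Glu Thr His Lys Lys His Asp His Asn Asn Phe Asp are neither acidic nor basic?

Acidic: D, E. Basic: K, R, H. All other residues are neither.
Matching residues: Ala3, Ile6, Ala8, Thr10, Thr12, Asn19, Asn20, Phe21.

8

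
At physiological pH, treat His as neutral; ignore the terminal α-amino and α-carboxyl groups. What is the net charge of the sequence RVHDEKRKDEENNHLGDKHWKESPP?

-1

At pH ~7.4 the Lys and Arg side chains are protonated (+1), the Asp and Glu side chains are deprotonated (−1), and with His taken as neutral all other side chains carry no charge.
Positive (K, R): R1, K6, R7, K8, K18, K21 → +6.
Negative (D, E): D4, E5, D9, E10, E11, D17, E22 → −7.
Net charge = (+6) + (−7) = −1.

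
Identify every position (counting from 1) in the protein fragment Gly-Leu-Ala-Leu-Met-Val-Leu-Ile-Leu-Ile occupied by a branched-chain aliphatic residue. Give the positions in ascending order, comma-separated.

2, 4, 6, 7, 8, 9, 10

The BCAAs are Val, Leu, and Ile — aliphatic side chains with a branch point.
Matching residues: Leu2, Leu4, Val6, Leu7, Ile8, Leu9, Ile10.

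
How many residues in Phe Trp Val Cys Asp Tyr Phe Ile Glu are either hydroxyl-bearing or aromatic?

Hydroxyl-bearing: S, T, Y. Aromatic: F, W, Y.
Hydroxyl-bearing residues here: Tyr6 (1).
Aromatic residues here: Phe1, Trp2, Tyr6, Phe7 (4).
Y is in both groups, so the 1 Y residue must not be double-counted.
Total = 1 + 4 − 1 = 4.

4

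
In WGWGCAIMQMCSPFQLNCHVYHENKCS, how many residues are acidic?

1

Only D (aspartate) and E (glutamate) carry a side-chain carboxylic acid.
Matching residues: E23.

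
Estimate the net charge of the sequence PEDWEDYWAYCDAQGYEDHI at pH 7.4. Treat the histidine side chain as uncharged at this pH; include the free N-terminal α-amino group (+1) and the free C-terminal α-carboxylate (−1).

-7

At pH ~7.4 the Lys and Arg side chains are protonated (+1), the Asp and Glu side chains are deprotonated (−1), and with His taken as neutral all other side chains carry no charge.
Positive (K, R): none → +0.
Negative (D, E): E2, D3, E5, D6, D12, E17, D18 → −7.
The N-terminus (+1) and C-terminus (−1) cancel.
Net charge = (+0) + (−7) = −7.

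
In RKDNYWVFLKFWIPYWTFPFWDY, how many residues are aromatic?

F, W, and Y each carry an aromatic ring on the side chain.
Matching residues: Y5, W6, F8, F11, W12, Y15, W16, F18, F20, W21, Y23.

11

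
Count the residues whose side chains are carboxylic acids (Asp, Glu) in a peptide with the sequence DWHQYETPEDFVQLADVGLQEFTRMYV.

Matching residues: D1, E6, E9, D10, D16, E21.

6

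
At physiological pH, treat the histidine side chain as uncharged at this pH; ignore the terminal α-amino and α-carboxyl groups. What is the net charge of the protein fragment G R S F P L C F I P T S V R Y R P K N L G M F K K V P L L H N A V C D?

At pH ~7.4 the Lys and Arg side chains are protonated (+1), the Asp and Glu side chains are deprotonated (−1), and with His taken as neutral all other side chains carry no charge.
Positive (K, R): R2, R14, R16, K18, K24, K25 → +6.
Negative (D, E): D35 → −1.
Net charge = (+6) + (−1) = +5.

+5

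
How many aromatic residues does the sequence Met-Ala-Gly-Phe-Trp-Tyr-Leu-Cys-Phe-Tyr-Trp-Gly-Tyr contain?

7

Phenylalanine (F), tryptophan (W), and tyrosine (Y) have aromatic ring side chains.
Matching residues: Phe4, Trp5, Tyr6, Phe9, Tyr10, Trp11, Tyr13.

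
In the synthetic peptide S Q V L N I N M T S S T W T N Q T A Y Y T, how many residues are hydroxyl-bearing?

10

S, T, and Y are the three residues with a side-chain hydroxyl.
Matching residues: S1, T9, S10, S11, T12, T14, T17, Y19, Y20, T21.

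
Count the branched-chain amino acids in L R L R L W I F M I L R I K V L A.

9

The BCAAs are Val, Leu, and Ile — aliphatic side chains with a branch point.
Matching residues: L1, L3, L5, I7, I10, L11, I13, V15, L16.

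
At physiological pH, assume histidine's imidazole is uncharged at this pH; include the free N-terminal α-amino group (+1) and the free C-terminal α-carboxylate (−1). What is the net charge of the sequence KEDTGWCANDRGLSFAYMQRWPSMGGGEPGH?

-1

Near pH 7.4, K and R contribute +1 each, D and E contribute −1 each, and every other side chain (His included, as stated) is uncharged.
Positive (K, R): K1, R11, R20 → +3.
Negative (D, E): E2, D3, D10, E28 → −4.
The N-terminus (+1) and C-terminus (−1) cancel.
Net charge = (+3) + (−4) = −1.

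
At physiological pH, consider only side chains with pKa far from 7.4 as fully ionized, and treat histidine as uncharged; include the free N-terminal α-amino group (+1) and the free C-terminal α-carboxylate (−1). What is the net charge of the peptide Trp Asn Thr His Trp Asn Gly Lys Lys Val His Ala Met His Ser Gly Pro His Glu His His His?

Near pH 7.4, K and R contribute +1 each, D and E contribute −1 each, and every other side chain (His included, as stated) is uncharged.
Positive (K, R): Lys8, Lys9 → +2.
Negative (D, E): Glu19 → −1.
The N-terminus (+1) and C-terminus (−1) cancel.
Net charge = (+2) + (−1) = +1.

+1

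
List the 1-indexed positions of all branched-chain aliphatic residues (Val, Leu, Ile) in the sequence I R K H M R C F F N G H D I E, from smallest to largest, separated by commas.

Matching residues: I1, I14.

1, 14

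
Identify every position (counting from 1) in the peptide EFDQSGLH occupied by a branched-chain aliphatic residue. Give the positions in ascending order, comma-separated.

Matching residues: L7.

7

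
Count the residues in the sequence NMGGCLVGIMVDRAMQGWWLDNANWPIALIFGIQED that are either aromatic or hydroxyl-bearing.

4

Aromatic: F, W, Y. Hydroxyl-bearing: S, T, Y.
Aromatic residues here: W18, W19, W25, F31 (4).
Hydroxyl-bearing residues here: none (0).
(Y belongs to both groups, but none appear in this sequence.) Total = 4 + 0 = 4.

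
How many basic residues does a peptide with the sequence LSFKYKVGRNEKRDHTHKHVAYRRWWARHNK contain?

14

The basic amino acids are Lys (K), Arg (R), and His (H).
Matching residues: K4, K6, R9, K12, R13, H15, H17, K18, H19, R23, R24, R28, H29, K31.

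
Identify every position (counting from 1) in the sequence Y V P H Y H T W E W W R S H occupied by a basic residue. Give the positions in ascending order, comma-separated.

4, 6, 12, 14

The basic amino acids are Lys (K), Arg (R), and His (H).
Matching residues: H4, H6, R12, H14.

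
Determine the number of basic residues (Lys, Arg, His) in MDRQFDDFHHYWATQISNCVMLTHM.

4

Matching residues: R3, H9, H10, H24.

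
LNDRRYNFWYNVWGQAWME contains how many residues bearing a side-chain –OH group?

Serine (S), threonine (T), and tyrosine (Y) each carry a hydroxyl group on the side chain.
Matching residues: Y6, Y10.

2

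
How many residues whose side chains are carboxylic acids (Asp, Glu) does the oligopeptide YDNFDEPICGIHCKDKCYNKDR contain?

5

Matching residues: D2, D5, E6, D15, D21.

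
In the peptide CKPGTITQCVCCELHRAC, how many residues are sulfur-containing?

5

Cysteine (C, thiol) and methionine (M, thioether) are the two sulfur-containing amino acids.
Matching residues: C1, C9, C11, C12, C18.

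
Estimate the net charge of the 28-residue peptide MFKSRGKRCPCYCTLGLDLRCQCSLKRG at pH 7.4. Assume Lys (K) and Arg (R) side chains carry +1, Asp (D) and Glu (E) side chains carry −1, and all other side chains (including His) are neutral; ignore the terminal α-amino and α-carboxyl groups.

Positive (K, R): K3, R5, K7, R8, R20, K26, R27 → +7.
Negative (D, E): D18 → −1.
Net charge = (+7) + (−1) = +6.

+6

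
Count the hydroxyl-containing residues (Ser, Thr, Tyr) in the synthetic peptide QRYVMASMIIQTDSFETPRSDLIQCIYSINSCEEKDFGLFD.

9

Matching residues: Y3, S7, T12, S14, T17, S20, Y27, S28, S31.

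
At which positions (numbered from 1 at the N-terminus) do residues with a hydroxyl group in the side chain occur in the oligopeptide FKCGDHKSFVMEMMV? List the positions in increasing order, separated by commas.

S, T, and Y are the three residues with a side-chain hydroxyl.
Matching residues: S8.

8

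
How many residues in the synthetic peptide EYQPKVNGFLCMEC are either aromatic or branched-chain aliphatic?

Aromatic: F, W, Y. Branched-chain aliphatic: I, L, V.
Aromatic residues here: Y2, F9 (2).
Branched-chain aliphatic residues here: V6, L10 (2).
The two groups share no amino acid, so total = 2 + 2 = 4.

4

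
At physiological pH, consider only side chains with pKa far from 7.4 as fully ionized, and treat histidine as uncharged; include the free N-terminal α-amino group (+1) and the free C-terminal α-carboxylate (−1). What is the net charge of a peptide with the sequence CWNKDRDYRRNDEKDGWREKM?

+1

At pH ~7.4 the Lys and Arg side chains are protonated (+1), the Asp and Glu side chains are deprotonated (−1), and with His taken as neutral all other side chains carry no charge.
Positive (K, R): K4, R6, R9, R10, K14, R18, K20 → +7.
Negative (D, E): D5, D7, D12, E13, D15, E19 → −6.
The N-terminus (+1) and C-terminus (−1) cancel.
Net charge = (+7) + (−6) = +1.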